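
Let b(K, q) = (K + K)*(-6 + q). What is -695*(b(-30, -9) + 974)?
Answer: -1302430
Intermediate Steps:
b(K, q) = 2*K*(-6 + q) (b(K, q) = (2*K)*(-6 + q) = 2*K*(-6 + q))
-695*(b(-30, -9) + 974) = -695*(2*(-30)*(-6 - 9) + 974) = -695*(2*(-30)*(-15) + 974) = -695*(900 + 974) = -695*1874 = -1302430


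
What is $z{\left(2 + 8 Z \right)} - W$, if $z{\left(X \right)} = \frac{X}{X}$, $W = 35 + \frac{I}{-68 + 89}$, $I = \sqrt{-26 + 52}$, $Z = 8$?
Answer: $-34 - \frac{\sqrt{26}}{21} \approx -34.243$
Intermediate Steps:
$I = \sqrt{26} \approx 5.099$
$W = 35 + \frac{\sqrt{26}}{21}$ ($W = 35 + \frac{\sqrt{26}}{-68 + 89} = 35 + \frac{\sqrt{26}}{21} \approx 35.243$)
$z{\left(X \right)} = 1$
$z{\left(2 + 8 Z \right)} - W = 1 - \left(35 + \frac{\sqrt{26}}{21}\right) = -34 - \frac{\sqrt{26}}{21}$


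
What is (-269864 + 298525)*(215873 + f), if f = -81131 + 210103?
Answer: 9883602545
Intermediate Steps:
f = 128972
(-269864 + 298525)*(215873 + f) = (-269864 + 298525)*(215873 + 128972) = 28661*344845 = 9883602545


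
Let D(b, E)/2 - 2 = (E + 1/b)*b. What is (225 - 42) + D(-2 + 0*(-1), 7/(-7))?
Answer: 193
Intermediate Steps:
D(b, E) = 4 + 2*b*(E + 1/b) (D(b, E) = 4 + 2*((E + 1/b)*b) = 4 + 2*(b*(E + 1/b)) = 4 + 2*b*(E + 1/b))
(225 - 42) + D(-2 + 0*(-1), 7/(-7)) = (225 - 42) + (6 + 2*(7/(-7))*(-2 + 0*(-1))) = 183 + (6 + 2*(7*(-⅐))*(-2 + 0)) = 183 + (6 + 2*(-1)*(-2)) = 183 + (6 + 4) = 183 + 10 = 193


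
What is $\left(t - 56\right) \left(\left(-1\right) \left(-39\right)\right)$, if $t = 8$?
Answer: $-1872$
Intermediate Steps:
$\left(t - 56\right) \left(\left(-1\right) \left(-39\right)\right) = \left(8 - 56\right) \left(\left(-1\right) \left(-39\right)\right) = \left(-48\right) 39 = -1872$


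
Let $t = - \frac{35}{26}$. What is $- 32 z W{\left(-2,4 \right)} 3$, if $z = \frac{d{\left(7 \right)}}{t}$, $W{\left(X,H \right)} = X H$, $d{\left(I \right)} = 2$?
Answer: $- \frac{39936}{35} \approx -1141.0$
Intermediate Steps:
$W{\left(X,H \right)} = H X$
$t = - \frac{35}{26}$ ($t = \left(-35\right) \frac{1}{26} = - \frac{35}{26} \approx -1.3462$)
$z = - \frac{52}{35}$ ($z = \frac{2}{- \frac{35}{26}} = 2 \left(- \frac{26}{35}\right) = - \frac{52}{35} \approx -1.4857$)
$- 32 z W{\left(-2,4 \right)} 3 = \left(-32\right) \left(- \frac{52}{35}\right) 4 \left(-2\right) 3 = \frac{1664 \left(\left(-8\right) 3\right)}{35} = \frac{1664}{35} \left(-24\right) = - \frac{39936}{35}$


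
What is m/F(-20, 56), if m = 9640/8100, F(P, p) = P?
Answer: -241/4050 ≈ -0.059506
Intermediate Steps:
m = 482/405 (m = 9640*(1/8100) = 482/405 ≈ 1.1901)
m/F(-20, 56) = (482/405)/(-20) = (482/405)*(-1/20) = -241/4050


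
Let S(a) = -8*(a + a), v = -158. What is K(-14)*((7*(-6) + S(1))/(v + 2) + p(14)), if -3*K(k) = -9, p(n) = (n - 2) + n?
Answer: 2057/26 ≈ 79.115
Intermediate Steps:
p(n) = -2 + 2*n (p(n) = (-2 + n) + n = -2 + 2*n)
K(k) = 3 (K(k) = -⅓*(-9) = 3)
S(a) = -16*a
K(-14)*((7*(-6) + S(1))/(v + 2) + p(14)) = 3*((7*(-6) - 16*1)/(-158 + 2) + (-2 + 2*14)) = 3*((-42 - 16)/(-156) + (-2 + 28)) = 3*(-58*(-1/156) + 26) = 3*(29/78 + 26) = 3*(2057/78) = 2057/26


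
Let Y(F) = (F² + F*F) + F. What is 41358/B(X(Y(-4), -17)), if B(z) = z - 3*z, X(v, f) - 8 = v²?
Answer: -6893/264 ≈ -26.110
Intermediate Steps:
Y(F) = F + 2*F² (Y(F) = (F² + F²) + F = 2*F² + F = F + 2*F²)
X(v, f) = 8 + v²
B(z) = -2*z
41358/B(X(Y(-4), -17)) = 41358/((-2*(8 + (-4*(1 + 2*(-4)))²))) = 41358/((-2*(8 + (-4*(1 - 8))²))) = 41358/((-2*(8 + (-4*(-7))²))) = 41358/((-2*(8 + 28²))) = 41358/((-2*(8 + 784))) = 41358/((-2*792)) = 41358/(-1584) = 41358*(-1/1584) = -6893/264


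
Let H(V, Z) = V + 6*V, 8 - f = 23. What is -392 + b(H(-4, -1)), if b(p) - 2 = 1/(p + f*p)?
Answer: -152879/392 ≈ -390.00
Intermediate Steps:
f = -15 (f = 8 - 1*23 = 8 - 23 = -15)
H(V, Z) = 7*V
b(p) = 2 - 1/(14*p) (b(p) = 2 + 1/(p - 15*p) = 2 + 1/(-14*p) = 2 - 1/(14*p))
-392 + b(H(-4, -1)) = -392 + (2 - 1/(14*(7*(-4)))) = -392 + (2 - 1/14/(-28)) = -392 + (2 - 1/14*(-1/28)) = -392 + (2 + 1/392) = -392 + 785/392 = -152879/392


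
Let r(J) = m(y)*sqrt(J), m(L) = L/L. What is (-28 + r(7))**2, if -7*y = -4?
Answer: (28 - sqrt(7))**2 ≈ 642.84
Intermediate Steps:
y = 4/7 (y = -1/7*(-4) = 4/7 ≈ 0.57143)
m(L) = 1
r(J) = sqrt(J) (r(J) = 1*sqrt(J) = sqrt(J))
(-28 + r(7))**2 = (-28 + sqrt(7))**2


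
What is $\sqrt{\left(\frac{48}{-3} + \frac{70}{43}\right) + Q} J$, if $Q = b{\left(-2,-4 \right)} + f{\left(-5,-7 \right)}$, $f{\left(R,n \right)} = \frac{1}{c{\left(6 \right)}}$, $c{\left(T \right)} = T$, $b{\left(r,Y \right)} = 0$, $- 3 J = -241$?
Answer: $\frac{241 i \sqrt{945570}}{774} \approx 302.78 i$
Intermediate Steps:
$J = \frac{241}{3}$ ($J = \left(- \frac{1}{3}\right) \left(-241\right) = \frac{241}{3} \approx 80.333$)
$f{\left(R,n \right)} = \frac{1}{6}$
$Q = \frac{1}{6}$ ($Q = 0 + \frac{1}{6} = \frac{1}{6} \approx 0.16667$)
$\sqrt{\left(\frac{48}{-3} + \frac{70}{43}\right) + Q} J = \sqrt{\left(\frac{48}{-3} + \frac{70}{43}\right) + \frac{1}{6}} \cdot \frac{241}{3} = \sqrt{\left(48 \left(- \frac{1}{3}\right) + 70 \cdot \frac{1}{43}\right) + \frac{1}{6}} \cdot \frac{241}{3} = \sqrt{\left(-16 + \frac{70}{43}\right) + \frac{1}{6}} \cdot \frac{241}{3} = \sqrt{- \frac{618}{43} + \frac{1}{6}} \cdot \frac{241}{3} = \sqrt{- \frac{3665}{258}} \cdot \frac{241}{3} = \frac{i \sqrt{945570}}{258} \cdot \frac{241}{3} = \frac{241 i \sqrt{945570}}{774}$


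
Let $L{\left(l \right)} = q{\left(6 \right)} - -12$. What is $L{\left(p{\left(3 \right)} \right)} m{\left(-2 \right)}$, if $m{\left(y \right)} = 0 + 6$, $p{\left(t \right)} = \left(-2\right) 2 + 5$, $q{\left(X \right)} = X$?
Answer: $108$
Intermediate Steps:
$p{\left(t \right)} = 1$ ($p{\left(t \right)} = -4 + 5 = 1$)
$m{\left(y \right)} = 6$
$L{\left(l \right)} = 18$ ($L{\left(l \right)} = 6 - -12 = 6 + 12 = 18$)
$L{\left(p{\left(3 \right)} \right)} m{\left(-2 \right)} = 18 \cdot 6 = 108$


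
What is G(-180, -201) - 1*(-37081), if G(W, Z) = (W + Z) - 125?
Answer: 36575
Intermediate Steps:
G(W, Z) = -125 + W + Z
G(-180, -201) - 1*(-37081) = (-125 - 180 - 201) - 1*(-37081) = -506 + 37081 = 36575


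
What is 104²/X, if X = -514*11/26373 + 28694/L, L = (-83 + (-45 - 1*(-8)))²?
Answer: 684600883200/112554877 ≈ 6082.4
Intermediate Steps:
L = 14400 (L = (-83 + (-45 + 8))² = (-83 - 37)² = (-120)² = 14400)
X = 112554877/63295200 (X = -514*11/26373 + 28694/14400 = -5654*1/26373 + 28694*(1/14400) = -5654/26373 + 14347/7200 = 112554877/63295200 ≈ 1.7783)
104²/X = 104²/(112554877/63295200) = 10816*(63295200/112554877) = 684600883200/112554877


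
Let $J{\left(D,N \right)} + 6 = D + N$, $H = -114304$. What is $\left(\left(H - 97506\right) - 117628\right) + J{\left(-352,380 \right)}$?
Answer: $-329416$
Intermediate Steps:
$J{\left(D,N \right)} = -6 + D + N$ ($J{\left(D,N \right)} = -6 + \left(D + N\right) = -6 + D + N$)
$\left(\left(H - 97506\right) - 117628\right) + J{\left(-352,380 \right)} = \left(\left(-114304 - 97506\right) - 117628\right) - -22 = \left(-211810 - 117628\right) + 22 = -329438 + 22 = -329416$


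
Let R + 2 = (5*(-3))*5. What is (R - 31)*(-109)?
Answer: 11772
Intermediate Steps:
R = -77 (R = -2 + (5*(-3))*5 = -2 - 15*5 = -2 - 75 = -77)
(R - 31)*(-109) = (-77 - 31)*(-109) = -108*(-109) = 11772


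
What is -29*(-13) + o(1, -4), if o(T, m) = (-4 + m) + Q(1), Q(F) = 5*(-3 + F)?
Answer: 359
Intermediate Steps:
Q(F) = -15 + 5*F
o(T, m) = -14 + m (o(T, m) = (-4 + m) + (-15 + 5*1) = (-4 + m) + (-15 + 5) = (-4 + m) - 10 = -14 + m)
-29*(-13) + o(1, -4) = -29*(-13) + (-14 - 4) = 377 - 18 = 359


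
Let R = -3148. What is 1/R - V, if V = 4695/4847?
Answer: -14784707/15258356 ≈ -0.96896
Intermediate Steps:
V = 4695/4847 (V = 4695*(1/4847) = 4695/4847 ≈ 0.96864)
1/R - V = 1/(-3148) - 1*4695/4847 = -1/3148 - 4695/4847 = -14784707/15258356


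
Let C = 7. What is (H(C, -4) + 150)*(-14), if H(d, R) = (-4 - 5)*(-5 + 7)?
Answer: -1848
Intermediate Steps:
H(d, R) = -18 (H(d, R) = -9*2 = -18)
(H(C, -4) + 150)*(-14) = (-18 + 150)*(-14) = 132*(-14) = -1848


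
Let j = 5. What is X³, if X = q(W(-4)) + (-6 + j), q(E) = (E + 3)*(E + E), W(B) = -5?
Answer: 6859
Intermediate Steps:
q(E) = 2*E*(3 + E) (q(E) = (3 + E)*(2*E) = 2*E*(3 + E))
X = 19 (X = 2*(-5)*(3 - 5) + (-6 + 5) = 2*(-5)*(-2) - 1 = 20 - 1 = 19)
X³ = 19³ = 6859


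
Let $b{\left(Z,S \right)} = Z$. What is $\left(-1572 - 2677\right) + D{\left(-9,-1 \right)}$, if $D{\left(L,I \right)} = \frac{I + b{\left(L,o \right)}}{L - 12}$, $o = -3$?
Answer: $- \frac{89219}{21} \approx -4248.5$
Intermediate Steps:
$D{\left(L,I \right)} = \frac{I + L}{-12 + L}$ ($D{\left(L,I \right)} = \frac{I + L}{L - 12} = \frac{I + L}{-12 + L}$)
$\left(-1572 - 2677\right) + D{\left(-9,-1 \right)} = \left(-1572 - 2677\right) + \frac{-1 - 9}{-12 - 9} = -4249 + \frac{1}{-21} \left(-10\right) = -4249 - - \frac{10}{21} = -4249 + \frac{10}{21} = - \frac{89219}{21}$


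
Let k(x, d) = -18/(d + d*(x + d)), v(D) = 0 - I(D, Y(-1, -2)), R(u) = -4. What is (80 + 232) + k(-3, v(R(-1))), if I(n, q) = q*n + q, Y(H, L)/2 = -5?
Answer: 49917/160 ≈ 311.98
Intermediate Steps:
Y(H, L) = -10 (Y(H, L) = 2*(-5) = -10)
I(n, q) = q + n*q (I(n, q) = n*q + q = q + n*q)
v(D) = 10 + 10*D (v(D) = 0 - (-10)*(1 + D) = 0 - (-10 - 10*D) = 0 + (10 + 10*D) = 10 + 10*D)
k(x, d) = -18/(d + d*(d + x))
(80 + 232) + k(-3, v(R(-1))) = (80 + 232) - 18/((10 + 10*(-4))*(1 + (10 + 10*(-4)) - 3)) = 312 - 18/((10 - 40)*(1 + (10 - 40) - 3)) = 312 - 18/(-30*(1 - 30 - 3)) = 312 - 18*(-1/30)/(-32) = 312 - 18*(-1/30)*(-1/32) = 312 - 3/160 = 49917/160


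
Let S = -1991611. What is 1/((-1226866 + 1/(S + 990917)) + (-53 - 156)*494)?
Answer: -1000694/1331035097729 ≈ -7.5182e-7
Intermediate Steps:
1/((-1226866 + 1/(S + 990917)) + (-53 - 156)*494) = 1/((-1226866 + 1/(-1991611 + 990917)) + (-53 - 156)*494) = 1/((-1226866 + 1/(-1000694)) - 209*494) = 1/((-1226866 - 1/1000694) - 103246) = 1/(-1227717445005/1000694 - 103246) = 1/(-1331035097729/1000694) = -1000694/1331035097729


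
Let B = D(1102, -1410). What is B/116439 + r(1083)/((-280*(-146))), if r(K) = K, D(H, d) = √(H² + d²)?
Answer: 1083/40880 + 2*√800626/116439 ≈ 0.041861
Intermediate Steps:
B = 2*√800626 (B = √(1102² + (-1410)²) = √(1214404 + 1988100) = √3202504 = 2*√800626 ≈ 1789.6)
B/116439 + r(1083)/((-280*(-146))) = (2*√800626)/116439 + 1083/((-280*(-146))) = (2*√800626)*(1/116439) + 1083/40880 = 2*√800626/116439 + 1083*(1/40880) = 2*√800626/116439 + 1083/40880 = 1083/40880 + 2*√800626/116439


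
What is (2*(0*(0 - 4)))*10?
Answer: 0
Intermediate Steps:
(2*(0*(0 - 4)))*10 = (2*(0*(-4)))*10 = (2*0)*10 = 0*10 = 0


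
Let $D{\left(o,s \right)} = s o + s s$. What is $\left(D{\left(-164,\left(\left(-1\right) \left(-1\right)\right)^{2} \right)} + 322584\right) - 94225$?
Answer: $228196$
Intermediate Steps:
$D{\left(o,s \right)} = s^{2} + o s$ ($D{\left(o,s \right)} = o s + s^{2} = s^{2} + o s$)
$\left(D{\left(-164,\left(\left(-1\right) \left(-1\right)\right)^{2} \right)} + 322584\right) - 94225 = \left(\left(\left(-1\right) \left(-1\right)\right)^{2} \left(-164 + \left(\left(-1\right) \left(-1\right)\right)^{2}\right) + 322584\right) - 94225 = \left(1^{2} \left(-164 + 1^{2}\right) + 322584\right) - 94225 = \left(1 \left(-164 + 1\right) + 322584\right) - 94225 = \left(1 \left(-163\right) + 322584\right) - 94225 = \left(-163 + 322584\right) - 94225 = 322421 - 94225 = 228196$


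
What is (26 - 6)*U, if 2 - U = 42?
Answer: -800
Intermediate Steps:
U = -40 (U = 2 - 1*42 = 2 - 42 = -40)
(26 - 6)*U = (26 - 6)*(-40) = 20*(-40) = -800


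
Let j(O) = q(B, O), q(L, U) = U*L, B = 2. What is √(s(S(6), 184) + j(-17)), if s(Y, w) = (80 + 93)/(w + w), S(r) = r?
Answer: 3*I*√31533/92 ≈ 5.7905*I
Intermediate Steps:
s(Y, w) = 173/(2*w) (s(Y, w) = 173/((2*w)) = 173*(1/(2*w)) = 173/(2*w))
q(L, U) = L*U
j(O) = 2*O
√(s(S(6), 184) + j(-17)) = √((173/2)/184 + 2*(-17)) = √((173/2)*(1/184) - 34) = √(173/368 - 34) = √(-12339/368) = 3*I*√31533/92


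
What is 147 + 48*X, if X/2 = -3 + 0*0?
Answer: -141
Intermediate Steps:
X = -6 (X = 2*(-3 + 0*0) = 2*(-3 + 0) = 2*(-3) = -6)
147 + 48*X = 147 + 48*(-6) = 147 - 288 = -141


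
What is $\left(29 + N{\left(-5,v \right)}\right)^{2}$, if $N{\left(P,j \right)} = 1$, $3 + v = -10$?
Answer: $900$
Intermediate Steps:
$v = -13$ ($v = -3 - 10 = -13$)
$\left(29 + N{\left(-5,v \right)}\right)^{2} = \left(29 + 1\right)^{2} = 30^{2} = 900$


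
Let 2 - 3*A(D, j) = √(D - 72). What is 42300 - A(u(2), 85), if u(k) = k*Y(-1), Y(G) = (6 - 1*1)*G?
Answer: 126898/3 + I*√82/3 ≈ 42299.0 + 3.0185*I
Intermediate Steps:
Y(G) = 5*G (Y(G) = (6 - 1)*G = 5*G)
u(k) = -5*k (u(k) = k*(5*(-1)) = k*(-5) = -5*k)
A(D, j) = ⅔ - √(-72 + D)/3 (A(D, j) = ⅔ - √(D - 72)/3 = ⅔ - √(-72 + D)/3)
42300 - A(u(2), 85) = 42300 - (⅔ - √(-72 - 5*2)/3) = 42300 - (⅔ - √(-72 - 10)/3) = 42300 - (⅔ - I*√82/3) = 42300 + (-⅔ + I*√82/3) = 126898/3 + I*√82/3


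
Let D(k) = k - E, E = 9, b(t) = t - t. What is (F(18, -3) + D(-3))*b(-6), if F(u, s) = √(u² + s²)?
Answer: 0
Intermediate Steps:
b(t) = 0
F(u, s) = √(s² + u²)
D(k) = -9 + k (D(k) = k - 1*9 = k - 9 = -9 + k)
(F(18, -3) + D(-3))*b(-6) = (√((-3)² + 18²) + (-9 - 3))*0 = (√(9 + 324) - 12)*0 = (√333 - 12)*0 = (3*√37 - 12)*0 = (-12 + 3*√37)*0 = 0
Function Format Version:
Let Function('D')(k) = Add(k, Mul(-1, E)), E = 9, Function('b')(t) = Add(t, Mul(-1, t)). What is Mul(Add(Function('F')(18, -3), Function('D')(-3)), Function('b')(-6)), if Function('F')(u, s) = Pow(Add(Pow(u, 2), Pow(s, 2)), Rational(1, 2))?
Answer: 0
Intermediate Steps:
Function('b')(t) = 0
Function('F')(u, s) = Pow(Add(Pow(s, 2), Pow(u, 2)), Rational(1, 2))
Function('D')(k) = Add(-9, k) (Function('D')(k) = Add(k, Mul(-1, 9)) = Add(k, -9) = Add(-9, k))
Mul(Add(Function('F')(18, -3), Function('D')(-3)), Function('b')(-6)) = Mul(Add(Pow(Add(Pow(-3, 2), Pow(18, 2)), Rational(1, 2)), Add(-9, -3)), 0) = Mul(Add(Pow(Add(9, 324), Rational(1, 2)), -12), 0) = Mul(Add(Pow(333, Rational(1, 2)), -12), 0) = Mul(Add(Mul(3, Pow(37, Rational(1, 2))), -12), 0) = Mul(Add(-12, Mul(3, Pow(37, Rational(1, 2)))), 0) = 0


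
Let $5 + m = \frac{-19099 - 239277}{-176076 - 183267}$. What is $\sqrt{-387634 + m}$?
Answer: $\frac{i \sqrt{5561635569535527}}{119781} \approx 622.61 i$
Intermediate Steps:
$m = - \frac{1538339}{359343}$ ($m = -5 + \frac{-19099 - 239277}{-176076 - 183267} = -5 - \frac{258376}{-359343} = -5 - - \frac{258376}{359343} = -5 + \frac{258376}{359343} = - \frac{1538339}{359343} \approx -4.281$)
$\sqrt{-387634 + m} = \sqrt{-387634 - \frac{1538339}{359343}} = \sqrt{- \frac{139295102801}{359343}} = \frac{i \sqrt{5561635569535527}}{119781}$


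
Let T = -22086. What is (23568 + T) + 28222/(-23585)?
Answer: 34924748/23585 ≈ 1480.8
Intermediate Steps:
(23568 + T) + 28222/(-23585) = (23568 - 22086) + 28222/(-23585) = 1482 + 28222*(-1/23585) = 1482 - 28222/23585 = 34924748/23585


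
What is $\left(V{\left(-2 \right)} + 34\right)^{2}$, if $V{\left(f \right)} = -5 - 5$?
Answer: $576$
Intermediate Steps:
$V{\left(f \right)} = -10$
$\left(V{\left(-2 \right)} + 34\right)^{2} = \left(-10 + 34\right)^{2} = 24^{2} = 576$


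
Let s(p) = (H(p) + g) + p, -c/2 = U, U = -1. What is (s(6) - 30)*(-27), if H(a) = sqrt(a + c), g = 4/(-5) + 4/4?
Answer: 3213/5 - 54*sqrt(2) ≈ 566.23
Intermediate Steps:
c = 2 (c = -2*(-1) = 2)
g = 1/5 (g = 4*(-1/5) + 4*(1/4) = -4/5 + 1 = 1/5 ≈ 0.20000)
H(a) = sqrt(2 + a) (H(a) = sqrt(a + 2) = sqrt(2 + a))
s(p) = 1/5 + p + sqrt(2 + p) (s(p) = (sqrt(2 + p) + 1/5) + p = (1/5 + sqrt(2 + p)) + p = 1/5 + p + sqrt(2 + p))
(s(6) - 30)*(-27) = ((1/5 + 6 + sqrt(2 + 6)) - 30)*(-27) = ((1/5 + 6 + sqrt(8)) - 30)*(-27) = ((1/5 + 6 + 2*sqrt(2)) - 30)*(-27) = ((31/5 + 2*sqrt(2)) - 30)*(-27) = (-119/5 + 2*sqrt(2))*(-27) = 3213/5 - 54*sqrt(2)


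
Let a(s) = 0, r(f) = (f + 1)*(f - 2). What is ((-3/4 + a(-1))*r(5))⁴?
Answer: 531441/16 ≈ 33215.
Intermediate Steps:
r(f) = (1 + f)*(-2 + f)
((-3/4 + a(-1))*r(5))⁴ = ((-3/4 + 0)*(-2 + 5² - 1*5))⁴ = ((-3*¼ + 0)*(-2 + 25 - 5))⁴ = ((-¾ + 0)*18)⁴ = (-¾*18)⁴ = (-27/2)⁴ = 531441/16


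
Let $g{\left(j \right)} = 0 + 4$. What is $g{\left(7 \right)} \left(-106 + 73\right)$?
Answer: $-132$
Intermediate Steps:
$g{\left(j \right)} = 4$
$g{\left(7 \right)} \left(-106 + 73\right) = 4 \left(-106 + 73\right) = 4 \left(-33\right) = -132$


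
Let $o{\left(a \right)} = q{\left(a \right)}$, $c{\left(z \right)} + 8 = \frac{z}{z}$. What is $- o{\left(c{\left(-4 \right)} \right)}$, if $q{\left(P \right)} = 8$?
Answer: $-8$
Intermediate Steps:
$c{\left(z \right)} = -7$ ($c{\left(z \right)} = -8 + \frac{z}{z} = -8 + 1 = -7$)
$o{\left(a \right)} = 8$
$- o{\left(c{\left(-4 \right)} \right)} = \left(-1\right) 8 = -8$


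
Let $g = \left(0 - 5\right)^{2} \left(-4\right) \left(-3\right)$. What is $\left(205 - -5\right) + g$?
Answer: $510$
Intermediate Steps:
$g = 300$ ($g = \left(-5\right)^{2} \left(-4\right) \left(-3\right) = 25 \left(-4\right) \left(-3\right) = \left(-100\right) \left(-3\right) = 300$)
$\left(205 - -5\right) + g = \left(205 - -5\right) + 300 = \left(205 + 5\right) + 300 = 210 + 300 = 510$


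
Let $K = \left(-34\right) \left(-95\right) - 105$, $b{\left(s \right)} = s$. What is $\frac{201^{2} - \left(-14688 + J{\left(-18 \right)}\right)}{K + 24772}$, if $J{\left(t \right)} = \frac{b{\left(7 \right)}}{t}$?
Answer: $\frac{991609}{502146} \approx 1.9747$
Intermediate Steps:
$J{\left(t \right)} = \frac{7}{t}$
$K = 3125$ ($K = 3230 - 105 = 3125$)
$\frac{201^{2} - \left(-14688 + J{\left(-18 \right)}\right)}{K + 24772} = \frac{201^{2} + \left(14688 - \frac{7}{-18}\right)}{3125 + 24772} = \frac{40401 + \left(14688 - 7 \left(- \frac{1}{18}\right)\right)}{27897} = \left(40401 + \left(14688 - - \frac{7}{18}\right)\right) \frac{1}{27897} = \left(40401 + \left(14688 + \frac{7}{18}\right)\right) \frac{1}{27897} = \left(40401 + \frac{264391}{18}\right) \frac{1}{27897} = \frac{991609}{18} \cdot \frac{1}{27897} = \frac{991609}{502146}$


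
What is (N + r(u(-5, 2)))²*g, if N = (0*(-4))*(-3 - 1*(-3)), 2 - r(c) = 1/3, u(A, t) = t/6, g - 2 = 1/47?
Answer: 2375/423 ≈ 5.6147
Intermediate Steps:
g = 95/47 (g = 2 + 1/47 = 95/47 ≈ 2.0213)
u(A, t) = t/6 (u(A, t) = t*(⅙) = t/6)
r(c) = 5/3 (r(c) = 2 - 1/3 = 2 - 1*⅓ = 2 - ⅓ = 5/3)
N = 0 (N = 0*(-3 + 3) = 0*0 = 0)
(N + r(u(-5, 2)))²*g = (0 + 5/3)²*(95/47) = (5/3)²*(95/47) = (25/9)*(95/47) = 2375/423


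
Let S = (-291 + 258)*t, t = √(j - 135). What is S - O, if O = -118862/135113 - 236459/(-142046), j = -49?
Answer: -15064813215/19192261198 - 66*I*√46 ≈ -0.78494 - 447.63*I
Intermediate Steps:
t = 2*I*√46 (t = √(-49 - 135) = √(-184) = 2*I*√46 ≈ 13.565*I)
S = -66*I*√46 (S = (-291 + 258)*(2*I*√46) = -66*I*√46 ≈ -447.63*I)
O = 15064813215/19192261198 (O = -118862*1/135113 - 236459*(-1/142046) = -118862/135113 + 236459/142046 = 15064813215/19192261198 ≈ 0.78494)
S - O = -66*I*√46 - 1*15064813215/19192261198 = -66*I*√46 - 15064813215/19192261198 = -15064813215/19192261198 - 66*I*√46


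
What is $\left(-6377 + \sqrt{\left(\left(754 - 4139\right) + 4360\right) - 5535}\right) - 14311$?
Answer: $-20688 + 4 i \sqrt{285} \approx -20688.0 + 67.528 i$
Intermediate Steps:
$\left(-6377 + \sqrt{\left(\left(754 - 4139\right) + 4360\right) - 5535}\right) - 14311 = \left(-6377 + \sqrt{\left(-3385 + 4360\right) - 5535}\right) - 14311 = \left(-6377 + \sqrt{975 - 5535}\right) - 14311 = \left(-6377 + \sqrt{-4560}\right) - 14311 = \left(-6377 + 4 i \sqrt{285}\right) - 14311 = -20688 + 4 i \sqrt{285}$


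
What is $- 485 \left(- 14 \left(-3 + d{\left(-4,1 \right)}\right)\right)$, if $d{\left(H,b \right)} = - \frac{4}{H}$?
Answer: $-13580$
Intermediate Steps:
$- 485 \left(- 14 \left(-3 + d{\left(-4,1 \right)}\right)\right) = - 485 \left(- 14 \left(-3 - \frac{4}{-4}\right)\right) = - 485 \left(- 14 \left(-3 - -1\right)\right) = - 485 \left(- 14 \left(-3 + 1\right)\right) = - 485 \left(\left(-14\right) \left(-2\right)\right) = \left(-485\right) 28 = -13580$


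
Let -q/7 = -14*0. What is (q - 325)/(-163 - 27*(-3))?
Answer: 325/82 ≈ 3.9634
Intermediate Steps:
q = 0 (q = -(-98)*0 = -7*0 = 0)
(q - 325)/(-163 - 27*(-3)) = (0 - 325)/(-163 - 27*(-3)) = -325/(-163 + 81) = -325/(-82) = -325*(-1/82) = 325/82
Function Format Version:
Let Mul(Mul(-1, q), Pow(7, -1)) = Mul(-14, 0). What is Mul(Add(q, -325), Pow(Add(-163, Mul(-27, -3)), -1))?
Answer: Rational(325, 82) ≈ 3.9634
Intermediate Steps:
q = 0 (q = Mul(-7, Mul(-14, 0)) = Mul(-7, 0) = 0)
Mul(Add(q, -325), Pow(Add(-163, Mul(-27, -3)), -1)) = Mul(Add(0, -325), Pow(Add(-163, Mul(-27, -3)), -1)) = Mul(-325, Pow(Add(-163, 81), -1)) = Mul(-325, Pow(-82, -1)) = Mul(-325, Rational(-1, 82)) = Rational(325, 82)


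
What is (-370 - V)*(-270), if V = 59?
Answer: 115830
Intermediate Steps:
(-370 - V)*(-270) = (-370 - 1*59)*(-270) = (-370 - 59)*(-270) = -429*(-270) = 115830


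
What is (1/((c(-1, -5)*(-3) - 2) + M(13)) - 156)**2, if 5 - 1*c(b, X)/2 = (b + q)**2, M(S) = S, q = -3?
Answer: 144264121/5929 ≈ 24332.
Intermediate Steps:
c(b, X) = 10 - 2*(-3 + b)**2 (c(b, X) = 10 - 2*(b - 3)**2 = 10 - 2*(-3 + b)**2)
(1/((c(-1, -5)*(-3) - 2) + M(13)) - 156)**2 = (1/(((10 - 2*(-3 - 1)**2)*(-3) - 2) + 13) - 156)**2 = (1/(((10 - 2*(-4)**2)*(-3) - 2) + 13) - 156)**2 = (1/(((10 - 2*16)*(-3) - 2) + 13) - 156)**2 = (1/(((10 - 32)*(-3) - 2) + 13) - 156)**2 = (1/((-22*(-3) - 2) + 13) - 156)**2 = (1/((66 - 2) + 13) - 156)**2 = (1/(64 + 13) - 156)**2 = (1/77 - 156)**2 = (-12011/77)**2 = 144264121/5929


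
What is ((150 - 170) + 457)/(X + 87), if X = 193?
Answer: 437/280 ≈ 1.5607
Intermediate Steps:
((150 - 170) + 457)/(X + 87) = ((150 - 170) + 457)/(193 + 87) = (-20 + 457)/280 = 437*(1/280) = 437/280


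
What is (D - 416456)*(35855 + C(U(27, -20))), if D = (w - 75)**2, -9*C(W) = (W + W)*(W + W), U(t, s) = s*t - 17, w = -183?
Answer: 321306173492/9 ≈ 3.5701e+10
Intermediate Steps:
U(t, s) = -17 + s*t
C(W) = -4*W**2/9 (C(W) = -(W + W)*(W + W)/9 = -2*W*2*W/9 = -4*W**2/9)
D = 66564 (D = (-183 - 75)**2 = (-258)**2 = 66564)
(D - 416456)*(35855 + C(U(27, -20))) = (66564 - 416456)*(35855 - 4*(-17 - 20*27)**2/9) = -349892*(35855 - 4*(-17 - 540)**2/9) = -349892*(35855 - 4/9*(-557)**2) = -349892*(35855 - 4/9*310249) = -349892*(35855 - 1240996/9) = -349892*(-918301/9) = 321306173492/9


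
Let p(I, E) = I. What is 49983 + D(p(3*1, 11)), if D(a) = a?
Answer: 49986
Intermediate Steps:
49983 + D(p(3*1, 11)) = 49983 + 3*1 = 49983 + 3 = 49986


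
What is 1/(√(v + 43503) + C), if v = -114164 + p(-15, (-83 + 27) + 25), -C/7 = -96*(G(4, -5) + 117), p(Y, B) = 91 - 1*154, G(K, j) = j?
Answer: 18816/1416185105 - I*√17681/2832370210 ≈ 1.3286e-5 - 4.6947e-8*I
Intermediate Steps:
p(Y, B) = -63 (p(Y, B) = 91 - 154 = -63)
C = 75264 (C = -(-672)*(-5 + 117) = -(-672)*112 = -7*(-10752) = 75264)
v = -114227 (v = -114164 - 63 = -114227)
1/(√(v + 43503) + C) = 1/(√(-114227 + 43503) + 75264) = 1/(√(-70724) + 75264) = 1/(2*I*√17681 + 75264) = 1/(75264 + 2*I*√17681)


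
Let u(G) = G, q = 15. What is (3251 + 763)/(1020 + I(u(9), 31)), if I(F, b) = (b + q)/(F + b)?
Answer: 80280/20423 ≈ 3.9309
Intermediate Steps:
I(F, b) = (15 + b)/(F + b) (I(F, b) = (b + 15)/(F + b) = (15 + b)/(F + b))
(3251 + 763)/(1020 + I(u(9), 31)) = (3251 + 763)/(1020 + (15 + 31)/(9 + 31)) = 4014/(1020 + 46/40) = 4014/(1020 + (1/40)*46) = 4014/(1020 + 23/20) = 4014/(20423/20) = 4014*(20/20423) = 80280/20423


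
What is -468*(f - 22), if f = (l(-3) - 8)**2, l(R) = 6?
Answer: 8424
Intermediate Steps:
f = 4 (f = (6 - 8)**2 = (-2)**2 = 4)
-468*(f - 22) = -468*(4 - 22) = -468*(-18) = 8424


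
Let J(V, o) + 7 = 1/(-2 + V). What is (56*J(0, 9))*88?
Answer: -36960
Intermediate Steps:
J(V, o) = -7 + 1/(-2 + V)
(56*J(0, 9))*88 = (56*((15 - 7*0)/(-2 + 0)))*88 = (56*((15 + 0)/(-2)))*88 = (56*(-½*15))*88 = (56*(-15/2))*88 = -420*88 = -36960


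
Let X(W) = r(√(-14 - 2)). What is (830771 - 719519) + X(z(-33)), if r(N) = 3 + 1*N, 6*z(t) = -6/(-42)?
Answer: 111255 + 4*I ≈ 1.1126e+5 + 4.0*I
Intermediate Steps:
z(t) = 1/42 (z(t) = (-6/(-42))/6 = (-6*(-1/42))/6 = (⅙)*(⅐) = 1/42)
r(N) = 3 + N
X(W) = 3 + 4*I (X(W) = 3 + √(-14 - 2) = 3 + √(-16) = 3 + 4*I)
(830771 - 719519) + X(z(-33)) = (830771 - 719519) + (3 + 4*I) = 111252 + (3 + 4*I) = 111255 + 4*I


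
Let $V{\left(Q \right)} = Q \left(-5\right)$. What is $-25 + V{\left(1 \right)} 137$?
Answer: $-710$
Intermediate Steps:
$V{\left(Q \right)} = - 5 Q$
$-25 + V{\left(1 \right)} 137 = -25 + \left(-5\right) 1 \cdot 137 = -25 - 685 = -710$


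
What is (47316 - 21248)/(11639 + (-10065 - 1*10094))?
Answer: -6517/2130 ≈ -3.0596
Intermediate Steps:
(47316 - 21248)/(11639 + (-10065 - 1*10094)) = 26068/(11639 + (-10065 - 10094)) = 26068/(11639 - 20159) = 26068/(-8520) = 26068*(-1/8520) = -6517/2130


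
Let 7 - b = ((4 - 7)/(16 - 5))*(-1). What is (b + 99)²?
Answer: 1352569/121 ≈ 11178.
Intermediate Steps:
b = 74/11 (b = 7 - (4 - 7)/(16 - 5)*(-1) = 7 - (-3/11)*(-1) = 7 - (-3*1/11)*(-1) = 7 - (-3)*(-1)/11 = 7 - 1*3/11 = 7 - 3/11 = 74/11 ≈ 6.7273)
(b + 99)² = (74/11 + 99)² = (1163/11)² = 1352569/121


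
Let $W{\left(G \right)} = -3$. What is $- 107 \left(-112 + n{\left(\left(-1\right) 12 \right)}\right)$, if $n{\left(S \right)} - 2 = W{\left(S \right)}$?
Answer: $12091$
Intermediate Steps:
$n{\left(S \right)} = -1$ ($n{\left(S \right)} = 2 - 3 = -1$)
$- 107 \left(-112 + n{\left(\left(-1\right) 12 \right)}\right) = - 107 \left(-112 - 1\right) = \left(-107\right) \left(-113\right) = 12091$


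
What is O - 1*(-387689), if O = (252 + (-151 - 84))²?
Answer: 387978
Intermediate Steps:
O = 289 (O = (252 - 235)² = 17² = 289)
O - 1*(-387689) = 289 - 1*(-387689) = 289 + 387689 = 387978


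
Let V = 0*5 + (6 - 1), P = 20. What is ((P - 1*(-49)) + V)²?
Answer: 5476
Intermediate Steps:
V = 5 (V = 0 + 5 = 5)
((P - 1*(-49)) + V)² = ((20 - 1*(-49)) + 5)² = ((20 + 49) + 5)² = (69 + 5)² = 74² = 5476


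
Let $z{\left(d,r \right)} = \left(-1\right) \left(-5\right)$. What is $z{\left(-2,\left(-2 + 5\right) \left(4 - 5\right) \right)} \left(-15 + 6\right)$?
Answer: $-45$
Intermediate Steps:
$z{\left(d,r \right)} = 5$
$z{\left(-2,\left(-2 + 5\right) \left(4 - 5\right) \right)} \left(-15 + 6\right) = 5 \left(-15 + 6\right) = 5 \left(-9\right) = -45$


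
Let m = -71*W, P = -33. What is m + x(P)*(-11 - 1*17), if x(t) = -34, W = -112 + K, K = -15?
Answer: 9969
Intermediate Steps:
W = -127 (W = -112 - 15 = -127)
m = 9017 (m = -71*(-127) = 9017)
m + x(P)*(-11 - 1*17) = 9017 - 34*(-11 - 1*17) = 9017 - 34*(-11 - 17) = 9017 - 34*(-28) = 9017 + 952 = 9969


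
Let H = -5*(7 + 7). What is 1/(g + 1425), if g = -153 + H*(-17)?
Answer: 1/2462 ≈ 0.00040617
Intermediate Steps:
H = -70 (H = -5*14 = -70)
g = 1037 (g = -153 - 70*(-17) = -153 + 1190 = 1037)
1/(g + 1425) = 1/(1037 + 1425) = 1/2462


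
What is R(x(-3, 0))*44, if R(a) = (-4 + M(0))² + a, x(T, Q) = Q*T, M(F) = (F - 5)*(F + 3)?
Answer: 15884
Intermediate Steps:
M(F) = (-5 + F)*(3 + F)
R(a) = 361 + a (R(a) = (-4 + (-15 + 0² - 2*0))² + a = (-4 + (-15 + 0 + 0))² + a = (-4 - 15)² + a = (-19)² + a = 361 + a)
R(x(-3, 0))*44 = (361 + 0*(-3))*44 = (361 + 0)*44 = 361*44 = 15884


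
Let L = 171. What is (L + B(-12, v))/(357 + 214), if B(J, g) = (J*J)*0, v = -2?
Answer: 171/571 ≈ 0.29947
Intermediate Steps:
B(J, g) = 0 (B(J, g) = J²*0 = 0)
(L + B(-12, v))/(357 + 214) = (171 + 0)/(357 + 214) = 171/571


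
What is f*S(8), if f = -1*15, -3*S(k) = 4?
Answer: 20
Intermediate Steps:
S(k) = -4/3 (S(k) = -⅓*4 = -4/3)
f = -15
f*S(8) = -15*(-4/3) = 20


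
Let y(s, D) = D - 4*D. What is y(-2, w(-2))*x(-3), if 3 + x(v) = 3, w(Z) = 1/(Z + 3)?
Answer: 0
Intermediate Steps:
w(Z) = 1/(3 + Z)
x(v) = 0 (x(v) = -3 + 3 = 0)
y(s, D) = -3*D
y(-2, w(-2))*x(-3) = -3/(3 - 2)*0 = -3/1*0 = -3*1*0 = -3*0 = 0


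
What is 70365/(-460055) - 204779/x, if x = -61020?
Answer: 17983186109/5614511220 ≈ 3.2030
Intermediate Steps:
70365/(-460055) - 204779/x = 70365/(-460055) - 204779/(-61020) = 70365*(-1/460055) - 204779*(-1/61020) = -14073/92011 + 204779/61020 = 17983186109/5614511220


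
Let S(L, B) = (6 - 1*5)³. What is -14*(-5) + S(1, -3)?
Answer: 71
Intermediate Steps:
S(L, B) = 1 (S(L, B) = (6 - 5)³ = 1³ = 1)
-14*(-5) + S(1, -3) = -14*(-5) + 1 = 70 + 1 = 71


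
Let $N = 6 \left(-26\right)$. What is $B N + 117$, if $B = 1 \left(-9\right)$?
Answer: $1521$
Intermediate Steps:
$B = -9$
$N = -156$
$B N + 117 = \left(-9\right) \left(-156\right) + 117 = 1404 + 117 = 1521$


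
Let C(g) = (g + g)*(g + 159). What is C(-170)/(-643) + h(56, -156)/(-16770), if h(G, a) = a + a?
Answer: -801528/138245 ≈ -5.7979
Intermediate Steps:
h(G, a) = 2*a
C(g) = 2*g*(159 + g) (C(g) = (2*g)*(159 + g) = 2*g*(159 + g))
C(-170)/(-643) + h(56, -156)/(-16770) = (2*(-170)*(159 - 170))/(-643) + (2*(-156))/(-16770) = (2*(-170)*(-11))*(-1/643) - 312*(-1/16770) = 3740*(-1/643) + 4/215 = -3740/643 + 4/215 = -801528/138245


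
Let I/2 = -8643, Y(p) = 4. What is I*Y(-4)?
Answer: -69144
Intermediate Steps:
I = -17286 (I = 2*(-8643) = -17286)
I*Y(-4) = -17286*4 = -69144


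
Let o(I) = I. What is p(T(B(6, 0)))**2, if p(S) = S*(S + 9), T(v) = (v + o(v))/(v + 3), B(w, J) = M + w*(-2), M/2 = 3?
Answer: 2704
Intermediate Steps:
M = 6 (M = 2*3 = 6)
B(w, J) = 6 - 2*w (B(w, J) = 6 + w*(-2) = 6 - 2*w)
T(v) = 2*v/(3 + v) (T(v) = (v + v)/(v + 3) = (2*v)/(3 + v) = 2*v/(3 + v))
p(S) = S*(9 + S)
p(T(B(6, 0)))**2 = ((2*(6 - 2*6)/(3 + (6 - 2*6)))*(9 + 2*(6 - 2*6)/(3 + (6 - 2*6))))**2 = ((2*(6 - 12)/(3 + (6 - 12)))*(9 + 2*(6 - 12)/(3 + (6 - 12))))**2 = ((2*(-6)/(3 - 6))*(9 + 2*(-6)/(3 - 6)))**2 = ((2*(-6)/(-3))*(9 + 2*(-6)/(-3)))**2 = ((2*(-6)*(-1/3))*(9 + 2*(-6)*(-1/3)))**2 = (4*(9 + 4))**2 = (4*13)**2 = 52**2 = 2704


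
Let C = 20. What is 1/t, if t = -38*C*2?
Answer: -1/1520 ≈ -0.00065789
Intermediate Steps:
t = -1520 (t = -38*20*2 = -760*2 = -1520)
1/t = 1/(-1520) = -1/1520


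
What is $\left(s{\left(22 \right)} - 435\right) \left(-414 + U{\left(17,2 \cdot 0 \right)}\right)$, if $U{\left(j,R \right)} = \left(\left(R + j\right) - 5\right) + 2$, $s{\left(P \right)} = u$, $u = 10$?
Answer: $170000$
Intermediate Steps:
$s{\left(P \right)} = 10$
$U{\left(j,R \right)} = -3 + R + j$ ($U{\left(j,R \right)} = \left(-5 + R + j\right) + 2 = -3 + R + j$)
$\left(s{\left(22 \right)} - 435\right) \left(-414 + U{\left(17,2 \cdot 0 \right)}\right) = \left(10 - 435\right) \left(-414 + \left(-3 + 2 \cdot 0 + 17\right)\right) = - 425 \left(-414 + \left(-3 + 0 + 17\right)\right) = - 425 \left(-414 + 14\right) = \left(-425\right) \left(-400\right) = 170000$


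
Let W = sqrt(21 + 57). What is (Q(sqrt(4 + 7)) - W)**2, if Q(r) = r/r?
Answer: (1 - sqrt(78))**2 ≈ 61.336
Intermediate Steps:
W = sqrt(78) ≈ 8.8318
Q(r) = 1
(Q(sqrt(4 + 7)) - W)**2 = (1 - sqrt(78))**2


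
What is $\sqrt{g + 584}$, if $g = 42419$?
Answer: $\sqrt{43003} \approx 207.37$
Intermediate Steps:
$\sqrt{g + 584} = \sqrt{42419 + 584} = \sqrt{43003}$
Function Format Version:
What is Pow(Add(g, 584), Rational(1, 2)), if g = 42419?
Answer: Pow(43003, Rational(1, 2)) ≈ 207.37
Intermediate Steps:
Pow(Add(g, 584), Rational(1, 2)) = Pow(Add(42419, 584), Rational(1, 2)) = Pow(43003, Rational(1, 2))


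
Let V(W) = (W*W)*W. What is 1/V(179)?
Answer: 1/5735339 ≈ 1.7436e-7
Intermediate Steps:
V(W) = W³ (V(W) = W²*W = W³)
1/V(179) = 1/(179³) = 1/5735339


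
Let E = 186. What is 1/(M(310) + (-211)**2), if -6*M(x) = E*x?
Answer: 1/34911 ≈ 2.8644e-5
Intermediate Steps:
M(x) = -31*x
1/(M(310) + (-211)**2) = 1/(-31*310 + (-211)**2) = 1/(-9610 + 44521) = 1/34911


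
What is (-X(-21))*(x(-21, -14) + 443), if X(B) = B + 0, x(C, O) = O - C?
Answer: 9450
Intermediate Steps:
X(B) = B
(-X(-21))*(x(-21, -14) + 443) = (-1*(-21))*((-14 - 1*(-21)) + 443) = 21*((-14 + 21) + 443) = 21*(7 + 443) = 21*450 = 9450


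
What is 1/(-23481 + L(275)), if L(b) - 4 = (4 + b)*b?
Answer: 1/53248 ≈ 1.8780e-5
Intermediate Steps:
L(b) = 4 + b*(4 + b) (L(b) = 4 + (4 + b)*b = 4 + b*(4 + b))
1/(-23481 + L(275)) = 1/(-23481 + (4 + 275**2 + 4*275)) = 1/(-23481 + (4 + 75625 + 1100)) = 1/(-23481 + 76729) = 1/53248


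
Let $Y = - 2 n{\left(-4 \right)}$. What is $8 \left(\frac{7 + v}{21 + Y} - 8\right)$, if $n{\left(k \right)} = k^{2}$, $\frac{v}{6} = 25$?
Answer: $- \frac{1960}{11} \approx -178.18$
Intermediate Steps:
$v = 150$ ($v = 6 \cdot 25 = 150$)
$Y = -32$ ($Y = - 2 \left(-4\right)^{2} = \left(-2\right) 16 = -32$)
$8 \left(\frac{7 + v}{21 + Y} - 8\right) = 8 \left(\frac{7 + 150}{21 - 32} - 8\right) = 8 \left(\frac{157}{-11} - 8\right) = 8 \left(157 \left(- \frac{1}{11}\right) - 8\right) = 8 \left(- \frac{157}{11} - 8\right) = 8 \left(- \frac{245}{11}\right) = - \frac{1960}{11}$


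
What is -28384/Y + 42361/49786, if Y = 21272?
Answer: -5818439/12034634 ≈ -0.48347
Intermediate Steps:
-28384/Y + 42361/49786 = -28384/21272 + 42361/49786 = -28384*1/21272 + 42361*(1/49786) = -3548/2659 + 3851/4526 = -5818439/12034634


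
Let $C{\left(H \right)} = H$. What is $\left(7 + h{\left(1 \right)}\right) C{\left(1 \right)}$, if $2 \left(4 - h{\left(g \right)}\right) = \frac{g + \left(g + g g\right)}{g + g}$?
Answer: $\frac{41}{4} \approx 10.25$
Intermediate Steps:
$h{\left(g \right)} = 4 - \frac{g^{2} + 2 g}{4 g}$ ($h{\left(g \right)} = 4 - \frac{\left(g + \left(g + g g\right)\right) \frac{1}{g + g}}{2} = 4 - \frac{\left(g + \left(g + g^{2}\right)\right) \frac{1}{2 g}}{2} = 4 - \frac{\left(g^{2} + 2 g\right) \frac{1}{2 g}}{2} = 4 - \frac{\frac{1}{2} \frac{1}{g} \left(g^{2} + 2 g\right)}{2} = 4 - \frac{g^{2} + 2 g}{4 g}$)
$\left(7 + h{\left(1 \right)}\right) C{\left(1 \right)} = \left(7 + \left(\frac{7}{2} - \frac{1}{4}\right)\right) 1 = \left(7 + \frac{13}{4}\right) 1 = \frac{41}{4} \cdot 1 = \frac{41}{4}$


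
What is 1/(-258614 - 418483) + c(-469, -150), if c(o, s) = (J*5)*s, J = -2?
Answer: 1015645499/677097 ≈ 1500.0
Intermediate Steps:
c(o, s) = -10*s (c(o, s) = (-2*5)*s = -10*s)
1/(-258614 - 418483) + c(-469, -150) = 1/(-258614 - 418483) - 10*(-150) = 1/(-677097) + 1500 = -1/677097 + 1500 = 1015645499/677097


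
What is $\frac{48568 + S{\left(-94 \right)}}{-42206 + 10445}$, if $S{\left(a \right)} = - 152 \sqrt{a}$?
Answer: $- \frac{48568}{31761} + \frac{152 i \sqrt{94}}{31761} \approx -1.5292 + 0.0464 i$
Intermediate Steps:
$\frac{48568 + S{\left(-94 \right)}}{-42206 + 10445} = \frac{48568 - 152 \sqrt{-94}}{-42206 + 10445} = \frac{48568 - 152 i \sqrt{94}}{-31761} = \left(48568 - 152 i \sqrt{94}\right) \left(- \frac{1}{31761}\right) = - \frac{48568}{31761} + \frac{152 i \sqrt{94}}{31761}$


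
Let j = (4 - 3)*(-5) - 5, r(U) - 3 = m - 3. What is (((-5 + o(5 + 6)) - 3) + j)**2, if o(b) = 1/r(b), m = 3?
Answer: 2809/9 ≈ 312.11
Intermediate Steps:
r(U) = 3 (r(U) = 3 + (3 - 3) = 3 + 0 = 3)
o(b) = 1/3
j = -10 (j = 1*(-5) - 5 = -5 - 5 = -10)
(((-5 + o(5 + 6)) - 3) + j)**2 = (((-5 + 1/3) - 3) - 10)**2 = ((-14/3 - 3) - 10)**2 = (-23/3 - 10)**2 = (-53/3)**2 = 2809/9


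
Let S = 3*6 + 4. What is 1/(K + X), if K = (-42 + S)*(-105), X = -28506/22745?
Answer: 22745/47735994 ≈ 0.00047647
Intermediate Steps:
X = -28506/22745 (X = -28506*1/22745 = -28506/22745 ≈ -1.2533)
S = 22 (S = 18 + 4 = 22)
K = 2100 (K = (-42 + 22)*(-105) = -20*(-105) = 2100)
1/(K + X) = 1/(2100 - 28506/22745) = 1/(47735994/22745) = 22745/47735994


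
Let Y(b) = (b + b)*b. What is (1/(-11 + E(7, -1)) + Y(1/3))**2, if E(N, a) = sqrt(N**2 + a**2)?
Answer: 5899/408321 - 430*sqrt(2)/45369 ≈ 0.0010433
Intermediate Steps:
Y(b) = 2*b**2 (Y(b) = (2*b)*b = 2*b**2)
(1/(-11 + E(7, -1)) + Y(1/3))**2 = (1/(-11 + sqrt(7**2 + (-1)**2)) + 2*(1/3)**2)**2 = (1/(-11 + sqrt(49 + 1)) + 2*(1/3)**2)**2 = (1/(-11 + sqrt(50)) + 2*(1/9))**2 = (1/(-11 + 5*sqrt(2)) + 2/9)**2 = (2/9 + 1/(-11 + 5*sqrt(2)))**2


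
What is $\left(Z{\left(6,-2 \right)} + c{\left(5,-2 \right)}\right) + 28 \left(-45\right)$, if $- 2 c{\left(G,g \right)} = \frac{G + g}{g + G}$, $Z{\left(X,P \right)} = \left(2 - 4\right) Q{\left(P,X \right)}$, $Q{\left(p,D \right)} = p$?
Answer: $- \frac{2513}{2} \approx -1256.5$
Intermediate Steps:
$Z{\left(X,P \right)} = - 2 P$ ($Z{\left(X,P \right)} = \left(2 - 4\right) P = - 2 P$)
$c{\left(G,g \right)} = - \frac{1}{2}$ ($c{\left(G,g \right)} = - \frac{\left(G + g\right) \frac{1}{g + G}}{2} = - \frac{\left(G + g\right) \frac{1}{G + g}}{2} = \left(- \frac{1}{2}\right) 1 = - \frac{1}{2}$)
$\left(Z{\left(6,-2 \right)} + c{\left(5,-2 \right)}\right) + 28 \left(-45\right) = \left(\left(-2\right) \left(-2\right) - \frac{1}{2}\right) + 28 \left(-45\right) = \left(4 - \frac{1}{2}\right) - 1260 = \frac{7}{2} - 1260 = - \frac{2513}{2}$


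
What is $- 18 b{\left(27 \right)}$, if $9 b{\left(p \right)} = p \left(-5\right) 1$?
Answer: $270$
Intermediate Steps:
$b{\left(p \right)} = - \frac{5 p}{9}$ ($b{\left(p \right)} = \frac{p \left(-5\right) 1}{9} = \frac{- 5 p 1}{9} = \frac{\left(-5\right) p}{9} = - \frac{5 p}{9}$)
$- 18 b{\left(27 \right)} = - 18 \left(\left(- \frac{5}{9}\right) 27\right) = \left(-18\right) \left(-15\right) = 270$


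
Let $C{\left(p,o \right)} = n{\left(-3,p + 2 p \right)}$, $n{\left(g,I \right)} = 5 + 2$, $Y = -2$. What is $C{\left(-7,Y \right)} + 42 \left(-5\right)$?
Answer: $-203$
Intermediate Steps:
$n{\left(g,I \right)} = 7$
$C{\left(p,o \right)} = 7$
$C{\left(-7,Y \right)} + 42 \left(-5\right) = 7 + 42 \left(-5\right) = 7 - 210 = -203$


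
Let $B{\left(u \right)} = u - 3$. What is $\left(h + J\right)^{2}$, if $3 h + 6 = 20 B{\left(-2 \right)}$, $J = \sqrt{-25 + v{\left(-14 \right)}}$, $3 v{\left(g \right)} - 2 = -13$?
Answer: $\frac{\left(106 - i \sqrt{258}\right)^{2}}{9} \approx 1219.8 - 378.36 i$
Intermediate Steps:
$v{\left(g \right)} = - \frac{11}{3}$ ($v{\left(g \right)} = \frac{2}{3} + \frac{1}{3} \left(-13\right) = \frac{2}{3} - \frac{13}{3} = - \frac{11}{3}$)
$B{\left(u \right)} = -3 + u$
$J = \frac{i \sqrt{258}}{3}$ ($J = \sqrt{-25 - \frac{11}{3}} = \sqrt{- \frac{86}{3}} = \frac{i \sqrt{258}}{3} \approx 5.3541 i$)
$h = - \frac{106}{3}$ ($h = -2 + \frac{20 \left(-3 - 2\right)}{3} = -2 + \frac{20 \left(-5\right)}{3} = -2 + \frac{1}{3} \left(-100\right) = -2 - \frac{100}{3} = - \frac{106}{3} \approx -35.333$)
$\left(h + J\right)^{2} = \left(- \frac{106}{3} + \frac{i \sqrt{258}}{3}\right)^{2}$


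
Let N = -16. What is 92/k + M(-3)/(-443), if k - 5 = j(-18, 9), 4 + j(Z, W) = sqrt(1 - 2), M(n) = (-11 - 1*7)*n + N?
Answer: 20340/443 - 46*I ≈ 45.914 - 46.0*I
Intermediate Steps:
M(n) = -16 - 18*n (M(n) = (-11 - 1*7)*n - 16 = (-11 - 7)*n - 16 = -18*n - 16 = -16 - 18*n)
j(Z, W) = -4 + I (j(Z, W) = -4 + sqrt(1 - 2) = -4 + sqrt(-1) = -4 + I)
k = 1 + I (k = 5 + (-4 + I) = 1 + I ≈ 1.0 + 1.0*I)
92/k + M(-3)/(-443) = 92/(1 + I) + (-16 - 18*(-3))/(-443) = 92*((1 - I)/2) + (-16 + 54)*(-1/443) = 46*(1 - I) + 38*(-1/443) = 46*(1 - I) - 38/443 = -38/443 + 46*(1 - I)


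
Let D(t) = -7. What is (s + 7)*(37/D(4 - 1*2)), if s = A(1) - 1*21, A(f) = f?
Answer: 481/7 ≈ 68.714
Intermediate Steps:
s = -20 (s = 1 - 1*21 = 1 - 21 = -20)
(s + 7)*(37/D(4 - 1*2)) = (-20 + 7)*(37/(-7)) = -481*(-1)/7 = -13*(-37/7) = 481/7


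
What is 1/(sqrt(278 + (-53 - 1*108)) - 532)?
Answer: -532/282907 - 3*sqrt(13)/282907 ≈ -0.0019187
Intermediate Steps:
1/(sqrt(278 + (-53 - 1*108)) - 532) = 1/(sqrt(278 + (-53 - 108)) - 532) = 1/(sqrt(278 - 161) - 532) = 1/(sqrt(117) - 532) = 1/(3*sqrt(13) - 532) = 1/(-532 + 3*sqrt(13))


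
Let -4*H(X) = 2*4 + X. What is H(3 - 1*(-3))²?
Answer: 49/4 ≈ 12.250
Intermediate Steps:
H(X) = -2 - X/4 (H(X) = -(2*4 + X)/4 = -(8 + X)/4 = -2 - X/4)
H(3 - 1*(-3))² = (-2 - (3 - 1*(-3))/4)² = (-2 - (3 + 3)/4)² = (-2 - ¼*6)² = (-2 - 3/2)² = (-7/2)² = 49/4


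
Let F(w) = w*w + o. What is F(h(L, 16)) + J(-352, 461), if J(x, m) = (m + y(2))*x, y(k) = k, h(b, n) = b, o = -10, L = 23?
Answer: -162457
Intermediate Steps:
J(x, m) = x*(2 + m) (J(x, m) = (m + 2)*x = (2 + m)*x = x*(2 + m))
F(w) = -10 + w² (F(w) = w*w - 10 = w² - 10 = -10 + w²)
F(h(L, 16)) + J(-352, 461) = (-10 + 23²) - 352*(2 + 461) = (-10 + 529) - 352*463 = 519 - 162976 = -162457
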